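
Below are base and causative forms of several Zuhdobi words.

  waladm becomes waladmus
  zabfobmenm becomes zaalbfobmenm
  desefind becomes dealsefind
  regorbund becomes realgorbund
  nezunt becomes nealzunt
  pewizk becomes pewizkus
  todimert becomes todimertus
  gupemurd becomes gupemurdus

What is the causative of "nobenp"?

noalbenp

regorbund and gupemurd both end in -d yet inflect differently (realgorbund, gupemurdus), so the final letter is not what conditions the rule; the second-to-last letter is.
"nobenp" has second-to-last letter 'n'. The stems whose second-to-last letter is 'n' (nezunt → nealzunt, regorbund → realgorbund, zabfobmenm → zaalbfobmenm) insert -al- after the first vowel.
So nobenp → noalbenp.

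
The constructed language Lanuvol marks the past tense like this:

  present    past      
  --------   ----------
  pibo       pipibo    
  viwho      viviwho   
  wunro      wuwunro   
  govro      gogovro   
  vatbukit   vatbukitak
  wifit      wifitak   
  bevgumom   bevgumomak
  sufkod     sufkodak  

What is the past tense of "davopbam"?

davopbamak

wunro and bevgumom both have last vowel 'o' yet inflect differently (wuwunro, bevgumomak), so the last vowel is not what conditions the rule; the final letter is.
"davopbam" ends in -m. The one such stem in the data (bevgumom → bevgumomak) adds -ak, so the same rule applies.
The other pattern: stems ending in -o repeat the first consonant+vowel as a prefix.
So davopbam → davopbamak.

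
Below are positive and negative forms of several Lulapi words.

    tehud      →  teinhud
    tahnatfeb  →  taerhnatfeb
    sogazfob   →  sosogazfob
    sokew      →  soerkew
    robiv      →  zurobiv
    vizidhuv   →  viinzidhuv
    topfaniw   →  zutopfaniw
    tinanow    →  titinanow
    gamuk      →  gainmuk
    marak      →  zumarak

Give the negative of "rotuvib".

zurotuvib

"rotuvib" has last vowel 'i'. The stems whose last vowel is 'i' (robiv → zurobiv, topfaniw → zutopfaniw) add the prefix zu-.
The other patterns: stems whose last vowel is 'o' repeat the first consonant+vowel as a prefix; stems whose last vowel is 'u' insert -in- after the first vowel; stems whose last vowel is 'e' insert -er- after the first vowel.
So rotuvib → zurotuvib.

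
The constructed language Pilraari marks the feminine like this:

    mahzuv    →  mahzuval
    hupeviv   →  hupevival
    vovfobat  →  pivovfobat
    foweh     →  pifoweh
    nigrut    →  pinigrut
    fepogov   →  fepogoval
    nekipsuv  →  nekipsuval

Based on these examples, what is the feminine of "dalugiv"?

dalugival

nekipsuv and nigrut both have last vowel 'u' yet inflect differently (nekipsuval, pinigrut), so the last vowel is not what conditions the rule; the final letter is.
"dalugiv" ends in -v. The stems ending in -v (nekipsuv → nekipsuval, hupeviv → hupevival, fepogov → fepogoval) add -al.
So dalugiv → dalugival.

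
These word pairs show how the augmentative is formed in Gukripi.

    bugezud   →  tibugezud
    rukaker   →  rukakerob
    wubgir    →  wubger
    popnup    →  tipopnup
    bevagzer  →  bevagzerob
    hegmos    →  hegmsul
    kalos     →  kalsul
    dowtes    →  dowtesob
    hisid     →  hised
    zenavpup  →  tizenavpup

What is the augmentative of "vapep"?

hisid and bugezud both end in -d yet inflect differently (hised, tibugezud), so the final letter is not what conditions the rule; the last vowel is.
"vapep" has last vowel 'e'. The stems whose last vowel is 'e' (rukaker → rukakerob, bevagzer → bevagzerob, dowtes → dowtesob) add -ob.
The other patterns: stems whose last vowel is 'i' change the last vowel to 'e'; stems whose last vowel is 'u' add the prefix ti-; stems whose last vowel is 'o' delete the last vowel and add -ul.
So vapep → vapepob.

vapepob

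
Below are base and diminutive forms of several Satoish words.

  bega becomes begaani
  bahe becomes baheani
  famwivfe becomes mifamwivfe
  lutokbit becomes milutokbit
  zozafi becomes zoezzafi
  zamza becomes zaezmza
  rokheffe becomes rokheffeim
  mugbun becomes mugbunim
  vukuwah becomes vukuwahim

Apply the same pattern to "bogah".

bahe and famwivfe both end in -e yet inflect differently (baheani, mifamwivfe), so the final letter is not what conditions the rule; the first letter is.
"bogah" begins with b-. The stems beginning with b- (bega → begaani, bahe → baheani) add -ani.
The other patterns: stems beginning with f- or l- add the prefix mi-; stems beginning with z- insert -ez- after the first vowel; stems beginning with m-, r- or v- add -im.
So bogah → bogahani.

bogahani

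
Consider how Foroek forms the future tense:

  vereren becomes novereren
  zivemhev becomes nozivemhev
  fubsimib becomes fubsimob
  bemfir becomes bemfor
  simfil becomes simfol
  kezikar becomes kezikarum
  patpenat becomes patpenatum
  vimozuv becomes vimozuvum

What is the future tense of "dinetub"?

dinetubum

bemfir and kezikar both end in -r yet inflect differently (bemfor, kezikarum), so the final letter is not what conditions the rule; the last vowel is.
"dinetub" has last vowel 'u'. The one such stem in the data (vimozuv → vimozuvum) adds -um, so the same rule applies.
The other patterns: stems whose last vowel is 'e' add the prefix no-; stems whose last vowel is 'i' change the last vowel to 'o'.
So dinetub → dinetubum.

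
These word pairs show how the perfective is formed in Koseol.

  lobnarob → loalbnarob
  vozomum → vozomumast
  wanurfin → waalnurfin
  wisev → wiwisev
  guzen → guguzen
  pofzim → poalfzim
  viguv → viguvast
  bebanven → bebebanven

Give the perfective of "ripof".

"ripof" has last vowel 'o'. The one such stem in the data (lobnarob → loalbnarob) inserts -al- after the first vowel (as do wanurfin, pofzim), so the same rule applies.
So ripof → rialpof.

rialpof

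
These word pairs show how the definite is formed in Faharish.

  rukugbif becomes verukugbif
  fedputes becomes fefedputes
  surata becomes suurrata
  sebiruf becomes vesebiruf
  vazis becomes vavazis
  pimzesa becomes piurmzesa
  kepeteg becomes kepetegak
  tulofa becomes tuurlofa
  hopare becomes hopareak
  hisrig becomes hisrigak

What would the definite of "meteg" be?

metegak

rukugbif and vazis both have last vowel 'i' yet inflect differently (verukugbif, vavazis), so the last vowel is not what conditions the rule; the final letter is.
"meteg" ends in -g. The stems ending in -g (hisrig → hisrigak, kepeteg → kepetegak) add -ak.
So meteg → metegak.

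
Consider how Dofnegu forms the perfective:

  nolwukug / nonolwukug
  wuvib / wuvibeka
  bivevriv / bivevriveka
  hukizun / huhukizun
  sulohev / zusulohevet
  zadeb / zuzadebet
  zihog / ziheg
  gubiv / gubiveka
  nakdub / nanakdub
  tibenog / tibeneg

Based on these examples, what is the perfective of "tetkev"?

nolwukug and zihog both end in -g yet inflect differently (nonolwukug, ziheg), so the final letter is not what conditions the rule; the last vowel is.
"tetkev" has last vowel 'e'. The stems whose last vowel is 'e' (sulohev → zusulohevet, zadeb → zuzadebet) add zu- … -et around the stem.
The other patterns: stems whose last vowel is 'u' repeat the first consonant+vowel as a prefix; stems whose last vowel is 'o' change the last vowel to 'e'; stems whose last vowel is 'i' add -eka.
So tetkev → zutetkevet.

zutetkevet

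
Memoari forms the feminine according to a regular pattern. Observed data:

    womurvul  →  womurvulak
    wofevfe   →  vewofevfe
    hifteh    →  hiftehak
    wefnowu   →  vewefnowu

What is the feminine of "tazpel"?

hifteh and wofevfe both have last vowel 'e' yet inflect differently (hiftehak, vewofevfe), so the last vowel is not what conditions the rule; whether the stem ends in a vowel or a consonant is.
"tazpel" ends in a consonant. The stems ending in a consonant (hifteh → hiftehak, womurvul → womurvulak) add -ak.
So tazpel → tazpelak.

tazpelak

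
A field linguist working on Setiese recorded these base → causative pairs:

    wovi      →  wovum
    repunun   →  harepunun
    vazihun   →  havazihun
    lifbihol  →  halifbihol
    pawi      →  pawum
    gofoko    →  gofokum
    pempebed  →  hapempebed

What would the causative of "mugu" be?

mugum

gofoko and lifbihol both have last vowel 'o' yet inflect differently (gofokum, halifbihol), so the last vowel is not what conditions the rule; whether the stem ends in a vowel or a consonant is.
"mugu" ends in a vowel. The stems ending in a vowel (pawi → pawum, gofoko → gofokum, wovi → wovum) drop the final letter and add -um.
So mugu → mugum.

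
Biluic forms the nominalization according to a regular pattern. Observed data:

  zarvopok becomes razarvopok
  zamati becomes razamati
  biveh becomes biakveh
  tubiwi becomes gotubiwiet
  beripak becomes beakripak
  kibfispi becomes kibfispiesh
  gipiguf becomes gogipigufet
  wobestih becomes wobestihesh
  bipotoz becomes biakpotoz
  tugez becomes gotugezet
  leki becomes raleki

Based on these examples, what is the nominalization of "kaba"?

zarvopok and beripak both end in -k yet inflect differently (razarvopok, beakripak), so the final letter is not what conditions the rule; the first letter is.
"kaba" begins with k-. The one such stem in the data (kibfispi → kibfispiesh) adds -esh, so the same rule applies.
The other patterns: stems beginning with l- or z- add the prefix ra-; stems beginning with b- insert -ak- after the first vowel; stems beginning with g- or t- add go- … -et around the stem.
So kaba → kabaesh.

kabaesh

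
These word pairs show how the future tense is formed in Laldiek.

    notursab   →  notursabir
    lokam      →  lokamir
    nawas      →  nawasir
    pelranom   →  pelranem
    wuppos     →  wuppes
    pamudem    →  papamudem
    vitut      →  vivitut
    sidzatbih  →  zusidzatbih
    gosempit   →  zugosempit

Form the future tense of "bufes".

bubufes

lokam and pelranom both end in -m yet inflect differently (lokamir, pelranem), so the final letter is not what conditions the rule; the last vowel is.
"bufes" has last vowel 'e'. The one such stem in the data (pamudem → papamudem) repeats the first consonant+vowel as a prefix (as does vitut), so the same rule applies.
The other patterns: stems whose last vowel is 'a' add -ir; stems whose last vowel is 'o' change the last vowel to 'e'; stems whose last vowel is 'i' add the prefix zu-.
So bufes → bubufes.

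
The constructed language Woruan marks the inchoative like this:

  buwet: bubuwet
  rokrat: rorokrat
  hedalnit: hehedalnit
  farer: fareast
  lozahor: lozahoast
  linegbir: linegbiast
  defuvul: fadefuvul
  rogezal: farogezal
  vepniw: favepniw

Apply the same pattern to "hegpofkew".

fahegpofkew

buwet and farer both have last vowel 'e' yet inflect differently (bubuwet, fareast), so the last vowel is not what conditions the rule; the final letter is.
"hegpofkew" ends in -w. The one such stem in the data (vepniw → favepniw) adds the prefix fa-, so the same rule applies.
So hegpofkew → fahegpofkew.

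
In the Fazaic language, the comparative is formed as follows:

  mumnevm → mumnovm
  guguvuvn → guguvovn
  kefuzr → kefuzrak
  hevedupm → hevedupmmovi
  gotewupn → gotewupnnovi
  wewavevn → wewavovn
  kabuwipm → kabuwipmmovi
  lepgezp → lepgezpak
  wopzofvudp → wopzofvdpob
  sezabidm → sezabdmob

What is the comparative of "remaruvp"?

wopzofvudp and lepgezp both end in -p yet inflect differently (wopzofvdpob, lepgezpak), so the final letter is not what conditions the rule; the second-to-last letter is.
"remaruvp" has second-to-last letter 'v'. The stems whose second-to-last letter is 'v' (guguvuvn → guguvovn, wewavevn → wewavovn, mumnevm → mumnovm) change the last vowel to 'o'.
So remaruvp → remarovp.

remarovp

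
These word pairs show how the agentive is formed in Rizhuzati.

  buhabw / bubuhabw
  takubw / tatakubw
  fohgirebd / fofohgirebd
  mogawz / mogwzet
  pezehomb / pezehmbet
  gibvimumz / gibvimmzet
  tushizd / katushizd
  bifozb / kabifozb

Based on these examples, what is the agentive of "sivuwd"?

sivwdet

"sivuwd" has second-to-last letter 'w'. The one such stem in the data (mogawz → mogwzet) deletes the last vowel and adds -et (as do pezehomb, gibvimumz), so the same rule applies.
The other patterns: stems whose second-to-last letter is 'b' repeat the first consonant+vowel as a prefix; stems whose second-to-last letter is 'z' add the prefix ka-.
So sivuwd → sivwdet.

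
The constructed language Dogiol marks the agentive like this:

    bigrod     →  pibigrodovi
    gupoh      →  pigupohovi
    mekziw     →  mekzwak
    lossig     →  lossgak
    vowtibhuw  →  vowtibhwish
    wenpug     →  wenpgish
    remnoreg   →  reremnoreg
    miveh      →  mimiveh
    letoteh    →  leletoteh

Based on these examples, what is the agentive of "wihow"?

"wihow" has last vowel 'o'. The stems whose last vowel is 'o' (bigrod → pibigrodovi, gupoh → pigupohovi) add pi- … -ovi around the stem.
The other patterns: stems whose last vowel is 'i' delete the last vowel and add -ak; stems whose last vowel is 'u' delete the last vowel and add -ish; stems whose last vowel is 'e' repeat the first consonant+vowel as a prefix.
So wihow → piwihowovi.

piwihowovi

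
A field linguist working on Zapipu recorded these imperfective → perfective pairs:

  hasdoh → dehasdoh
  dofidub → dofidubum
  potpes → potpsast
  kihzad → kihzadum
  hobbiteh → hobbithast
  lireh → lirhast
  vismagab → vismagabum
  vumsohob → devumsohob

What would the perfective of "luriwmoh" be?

"luriwmoh" has last vowel 'o'. The stems whose last vowel is 'o' (hasdoh → dehasdoh, vumsohob → devumsohob) add the prefix de-.
So luriwmoh → deluriwmoh.

deluriwmoh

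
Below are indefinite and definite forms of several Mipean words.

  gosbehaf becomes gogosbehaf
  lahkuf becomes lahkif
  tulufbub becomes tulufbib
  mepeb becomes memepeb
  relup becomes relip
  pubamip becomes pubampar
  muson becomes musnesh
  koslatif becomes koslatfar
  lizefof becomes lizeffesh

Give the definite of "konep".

kokonep

lizefof and lahkuf both end in -f yet inflect differently (lizeffesh, lahkif), so the final letter is not what conditions the rule; the last vowel is.
"konep" has last vowel 'e'. The one such stem in the data (mepeb → memepeb) repeats the first consonant+vowel as a prefix (as does gosbehaf), so the same rule applies.
The other patterns: stems whose last vowel is 'o' delete the last vowel and add -esh; stems whose last vowel is 'u' change the last vowel to 'i'; stems whose last vowel is 'i' delete the last vowel and add -ar.
So konep → kokonep.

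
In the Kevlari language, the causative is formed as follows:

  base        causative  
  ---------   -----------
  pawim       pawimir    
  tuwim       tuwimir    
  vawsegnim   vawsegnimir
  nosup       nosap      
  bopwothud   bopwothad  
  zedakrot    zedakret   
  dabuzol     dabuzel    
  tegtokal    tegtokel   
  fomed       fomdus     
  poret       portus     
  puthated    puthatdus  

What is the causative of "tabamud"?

tabamad

bopwothud and fomed both end in -d yet inflect differently (bopwothad, fomdus), so the final letter is not what conditions the rule; the last vowel is.
"tabamud" has last vowel 'u'. The stems whose last vowel is 'u' (nosup → nosap, bopwothud → bopwothad) change the last vowel to 'a'.
The other patterns: stems whose last vowel is 'i' add -ir; stems whose last vowel is 'a' or 'o' change the last vowel to 'e'; stems whose last vowel is 'e' delete the last vowel and add -us.
So tabamud → tabamad.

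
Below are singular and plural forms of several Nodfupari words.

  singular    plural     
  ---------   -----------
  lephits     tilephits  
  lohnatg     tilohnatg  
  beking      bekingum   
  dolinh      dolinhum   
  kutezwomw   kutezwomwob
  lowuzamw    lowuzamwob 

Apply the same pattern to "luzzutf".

"luzzutf" has second-to-last letter 't'. The stems whose second-to-last letter is 't' (lephits → tilephits, lohnatg → tilohnatg) add the prefix ti-.
The other patterns: stems whose second-to-last letter is 'n' add -um; stems whose second-to-last letter is 'm' add -ob.
So luzzutf → tiluzzutf.

tiluzzutf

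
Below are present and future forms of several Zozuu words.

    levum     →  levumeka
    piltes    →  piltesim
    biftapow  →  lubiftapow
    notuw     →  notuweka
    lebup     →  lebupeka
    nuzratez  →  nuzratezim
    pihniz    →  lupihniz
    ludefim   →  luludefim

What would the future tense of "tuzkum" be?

tuzkumeka

nuzratez and pihniz both end in -z yet inflect differently (nuzratezim, lupihniz), so the final letter is not what conditions the rule; the last vowel is.
"tuzkum" has last vowel 'u'. The stems whose last vowel is 'u' (levum → levumeka, lebup → lebupeka, notuw → notuweka) add -eka.
The other patterns: stems whose last vowel is 'e' add -im; stems whose last vowel is 'i' or 'o' add the prefix lu-.
So tuzkum → tuzkumeka.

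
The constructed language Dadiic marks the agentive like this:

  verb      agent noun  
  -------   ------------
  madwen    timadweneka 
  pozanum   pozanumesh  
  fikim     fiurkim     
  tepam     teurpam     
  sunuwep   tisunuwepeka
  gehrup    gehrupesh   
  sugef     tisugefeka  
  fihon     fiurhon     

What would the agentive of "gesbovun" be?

"gesbovun" has last vowel 'u'. The stems whose last vowel is 'u' (gehrup → gehrupesh, pozanum → pozanumesh) add -esh.
The other patterns: stems whose last vowel is 'e' add ti- … -eka around the stem; stems whose last vowel is 'a', 'i' or 'o' insert -ur- after the first vowel.
So gesbovun → gesbovunesh.

gesbovunesh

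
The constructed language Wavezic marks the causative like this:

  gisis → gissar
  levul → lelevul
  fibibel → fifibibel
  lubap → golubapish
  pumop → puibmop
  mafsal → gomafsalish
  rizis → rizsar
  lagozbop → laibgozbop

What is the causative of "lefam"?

lubap and pumop both end in -p yet inflect differently (golubapish, puibmop), so the final letter is not what conditions the rule; the last vowel is.
"lefam" has last vowel 'a'. The stems whose last vowel is 'a' (mafsal → gomafsalish, lubap → golubapish) add go- … -ish around the stem.
The other patterns: stems whose last vowel is 'i' delete the last vowel and add -ar; stems whose last vowel is 'o' insert -ib- after the first vowel; stems whose last vowel is 'e' or 'u' repeat the first consonant+vowel as a prefix.
So lefam → golefamish.

golefamish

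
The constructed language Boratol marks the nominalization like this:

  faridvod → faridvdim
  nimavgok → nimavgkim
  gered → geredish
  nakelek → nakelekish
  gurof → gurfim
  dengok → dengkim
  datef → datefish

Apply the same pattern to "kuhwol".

kuhwlim

gurof and datef both end in -f yet inflect differently (gurfim, datefish), so the final letter is not what conditions the rule; the last vowel is.
"kuhwol" has last vowel 'o'. The stems whose last vowel is 'o' (faridvod → faridvdim, gurof → gurfim, dengok → dengkim) delete the last vowel and add -im.
The other pattern: stems whose last vowel is 'e' add -ish.
So kuhwol → kuhwlim.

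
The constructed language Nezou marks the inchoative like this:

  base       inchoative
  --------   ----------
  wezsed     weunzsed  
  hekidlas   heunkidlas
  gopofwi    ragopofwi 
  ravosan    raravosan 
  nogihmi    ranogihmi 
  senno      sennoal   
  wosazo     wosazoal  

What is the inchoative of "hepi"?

rahepi

"hepi" ends in -i. The stems ending in -i (gopofwi → ragopofwi, nogihmi → ranogihmi) add the prefix ra-.
So hepi → rahepi.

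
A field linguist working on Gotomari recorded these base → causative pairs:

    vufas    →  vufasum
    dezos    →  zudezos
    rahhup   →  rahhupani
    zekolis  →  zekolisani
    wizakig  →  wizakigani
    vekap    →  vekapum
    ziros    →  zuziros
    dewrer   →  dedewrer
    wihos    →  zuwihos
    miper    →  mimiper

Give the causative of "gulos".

"gulos" has last vowel 'o'. The stems whose last vowel is 'o' (dezos → zudezos, wihos → zuwihos, ziros → zuziros) add the prefix zu-.
The other patterns: stems whose last vowel is 'a' add -um; stems whose last vowel is 'i' or 'u' add -ani; stems whose last vowel is 'e' repeat the first consonant+vowel as a prefix.
So gulos → zugulos.

zugulos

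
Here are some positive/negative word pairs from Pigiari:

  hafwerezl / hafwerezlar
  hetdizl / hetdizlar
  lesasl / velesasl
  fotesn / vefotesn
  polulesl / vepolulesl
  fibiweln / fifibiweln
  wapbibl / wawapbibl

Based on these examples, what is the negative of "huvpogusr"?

vehuvpogusr

hafwerezl and lesasl both end in -l yet inflect differently (hafwerezlar, velesasl), so the final letter is not what conditions the rule; the second-to-last letter is.
"huvpogusr" has second-to-last letter 's'. The stems whose second-to-last letter is 's' (lesasl → velesasl, fotesn → vefotesn, polulesl → vepolulesl) add the prefix ve-.
The other patterns: stems whose second-to-last letter is 'z' add -ar; stems whose second-to-last letter is 'b' or 'l' repeat the first consonant+vowel as a prefix.
So huvpogusr → vehuvpogusr.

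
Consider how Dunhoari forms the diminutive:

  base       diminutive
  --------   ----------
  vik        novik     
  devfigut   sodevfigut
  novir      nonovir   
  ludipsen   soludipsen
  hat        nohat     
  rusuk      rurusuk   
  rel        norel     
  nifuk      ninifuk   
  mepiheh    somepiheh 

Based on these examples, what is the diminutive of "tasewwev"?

vik and rusuk both end in -k yet inflect differently (novik, rurusuk), so the final letter is not what conditions the rule; the number of vowels is.
"tasewwev" has 3 vowels. The stems with 3 vowels (ludipsen → soludipsen, devfigut → sodevfigut, mepiheh → somepiheh) add the prefix so-.
The other patterns: stems with 1 vowel add the prefix no-; stems with 2 vowels repeat the first consonant+vowel as a prefix.
So tasewwev → sotasewwev.

sotasewwev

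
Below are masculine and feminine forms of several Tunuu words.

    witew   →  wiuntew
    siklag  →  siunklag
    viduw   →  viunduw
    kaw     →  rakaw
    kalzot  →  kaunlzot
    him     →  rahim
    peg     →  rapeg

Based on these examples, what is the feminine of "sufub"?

suunfub

"sufub" has 2 vowels. The stems with 2 vowels (kalzot → kaunlzot, siklag → siunklag, viduw → viunduw) insert -un- after the first vowel.
So sufub → suunfub.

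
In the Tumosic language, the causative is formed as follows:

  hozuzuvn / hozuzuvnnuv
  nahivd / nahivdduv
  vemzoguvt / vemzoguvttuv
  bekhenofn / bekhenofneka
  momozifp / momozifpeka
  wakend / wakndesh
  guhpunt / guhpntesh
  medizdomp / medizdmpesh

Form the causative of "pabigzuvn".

pabigzuvnnuv

"pabigzuvn" has second-to-last letter 'v'. The stems whose second-to-last letter is 'v' (hozuzuvn → hozuzuvnnuv, nahivd → nahivdduv, vemzoguvt → vemzoguvttuv) double the final consonant and add -uv.
So pabigzuvn → pabigzuvnnuv.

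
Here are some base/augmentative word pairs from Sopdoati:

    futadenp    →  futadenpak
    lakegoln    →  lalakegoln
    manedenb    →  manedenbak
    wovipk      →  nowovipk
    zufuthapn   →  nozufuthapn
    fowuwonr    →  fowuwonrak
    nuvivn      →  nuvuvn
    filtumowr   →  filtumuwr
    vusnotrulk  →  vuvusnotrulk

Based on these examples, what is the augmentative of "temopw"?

notemopw

lakegoln and zufuthapn both end in -n yet inflect differently (lalakegoln, nozufuthapn), so the final letter is not what conditions the rule; the second-to-last letter is.
"temopw" has second-to-last letter 'p'. The stems whose second-to-last letter is 'p' (zufuthapn → nozufuthapn, wovipk → nowovipk) add the prefix no-.
The other patterns: stems whose second-to-last letter is 'n' add -ak; stems whose second-to-last letter is 'l' repeat the first consonant+vowel as a prefix; stems whose second-to-last letter is 'v' or 'w' change the last vowel to 'u'.
So temopw → notemopw.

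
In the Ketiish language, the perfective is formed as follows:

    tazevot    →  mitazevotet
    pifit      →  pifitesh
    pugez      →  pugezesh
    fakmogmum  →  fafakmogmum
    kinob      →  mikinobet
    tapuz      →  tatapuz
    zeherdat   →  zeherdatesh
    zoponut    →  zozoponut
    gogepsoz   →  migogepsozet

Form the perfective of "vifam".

"vifam" has last vowel 'a'. The one such stem in the data (zeherdat → zeherdatesh) adds -esh, so the same rule applies.
So vifam → vifamesh.

vifamesh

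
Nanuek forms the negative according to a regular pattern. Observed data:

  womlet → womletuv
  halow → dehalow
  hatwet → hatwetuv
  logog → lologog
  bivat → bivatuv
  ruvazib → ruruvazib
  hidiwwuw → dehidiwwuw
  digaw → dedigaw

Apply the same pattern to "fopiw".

bivat and digaw both have last vowel 'a' yet inflect differently (bivatuv, dedigaw), so the last vowel is not what conditions the rule; the final letter is.
"fopiw" ends in -w. The stems ending in -w (hidiwwuw → dehidiwwuw, halow → dehalow, digaw → dedigaw) add the prefix de-.
The other patterns: stems ending in -t add -uv; stems ending in -b or -g repeat the first consonant+vowel as a prefix.
So fopiw → defopiw.

defopiw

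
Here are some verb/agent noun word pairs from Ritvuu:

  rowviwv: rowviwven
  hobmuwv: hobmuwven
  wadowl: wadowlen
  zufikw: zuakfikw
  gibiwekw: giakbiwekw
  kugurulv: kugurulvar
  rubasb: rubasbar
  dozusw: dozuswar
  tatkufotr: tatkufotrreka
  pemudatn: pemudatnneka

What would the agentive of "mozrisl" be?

mozrislar

"mozrisl" has second-to-last letter 's'. The stems whose second-to-last letter is 's' (rubasb → rubasbar, dozusw → dozuswar) add -ar.
The other patterns: stems whose second-to-last letter is 'w' add -en; stems whose second-to-last letter is 'k' insert -ak- after the first vowel; stems whose second-to-last letter is 't' double the final consonant and add -eka.
So mozrisl → mozrislar.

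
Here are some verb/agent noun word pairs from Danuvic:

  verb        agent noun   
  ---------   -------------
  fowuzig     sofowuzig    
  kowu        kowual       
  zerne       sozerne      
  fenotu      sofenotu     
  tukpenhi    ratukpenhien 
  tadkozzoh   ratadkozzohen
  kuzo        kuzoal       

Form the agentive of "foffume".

sofoffume

kowu and fenotu both end in -u yet inflect differently (kowual, sofenotu), so the final letter is not what conditions the rule; the first letter is.
"foffume" begins with f-. The stems beginning with f- (fenotu → sofenotu, fowuzig → sofowuzig) add the prefix so-.
The other patterns: stems beginning with k- add -al; stems beginning with t- add ra- … -en around the stem.
So foffume → sofoffume.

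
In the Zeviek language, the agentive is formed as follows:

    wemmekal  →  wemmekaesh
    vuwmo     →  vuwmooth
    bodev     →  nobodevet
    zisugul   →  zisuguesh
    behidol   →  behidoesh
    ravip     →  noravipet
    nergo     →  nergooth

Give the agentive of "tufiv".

notufivet

behidol and nergo both have last vowel 'o' yet inflect differently (behidoesh, nergooth), so the last vowel is not what conditions the rule; the final letter is.
"tufiv" ends in -v. The one such stem in the data (bodev → nobodevet) adds no- … -et around the stem, so the same rule applies.
The other patterns: stems ending in -l drop the final letter and add -esh; stems ending in -o add -oth.
So tufiv → notufivet.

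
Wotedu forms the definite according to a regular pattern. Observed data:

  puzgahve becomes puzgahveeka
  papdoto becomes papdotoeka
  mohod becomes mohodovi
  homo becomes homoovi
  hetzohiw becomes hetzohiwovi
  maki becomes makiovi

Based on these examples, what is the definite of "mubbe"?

mubbeovi

papdoto and homo both end in -o yet inflect differently (papdotoeka, homoovi), so the final letter is not what conditions the rule; the first letter is.
"mubbe" begins with m-. The stems beginning with m- (mohod → mohodovi, maki → makiovi) add -ovi.
The other pattern: stems beginning with p- add -eka.
So mubbe → mubbeovi.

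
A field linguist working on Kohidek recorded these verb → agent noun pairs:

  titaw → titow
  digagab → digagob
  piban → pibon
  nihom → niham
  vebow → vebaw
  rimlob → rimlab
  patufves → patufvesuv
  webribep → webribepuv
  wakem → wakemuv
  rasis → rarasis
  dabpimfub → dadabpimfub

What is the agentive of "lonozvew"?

"lonozvew" has last vowel 'e'. The stems whose last vowel is 'e' (patufves → patufvesuv, webribep → webribepuv, wakem → wakemuv) add -uv.
The other patterns: stems whose last vowel is 'a' change the last vowel to 'o'; stems whose last vowel is 'o' change the last vowel to 'a'; stems whose last vowel is 'i' or 'u' repeat the first consonant+vowel as a prefix.
So lonozvew → lonozvewuv.

lonozvewuv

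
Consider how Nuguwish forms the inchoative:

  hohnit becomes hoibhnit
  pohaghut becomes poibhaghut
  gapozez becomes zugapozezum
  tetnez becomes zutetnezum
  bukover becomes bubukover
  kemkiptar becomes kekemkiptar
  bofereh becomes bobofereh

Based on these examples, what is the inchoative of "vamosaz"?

gapozez and bukover both have last vowel 'e' yet inflect differently (zugapozezum, bubukover), so the last vowel is not what conditions the rule; the final letter is.
"vamosaz" ends in -z. The stems ending in -z (gapozez → zugapozezum, tetnez → zutetnezum) add zu- … -um around the stem.
The other patterns: stems ending in -t insert -ib- after the first vowel; stems ending in -h or -r repeat the first consonant+vowel as a prefix.
So vamosaz → zuvamosazum.

zuvamosazum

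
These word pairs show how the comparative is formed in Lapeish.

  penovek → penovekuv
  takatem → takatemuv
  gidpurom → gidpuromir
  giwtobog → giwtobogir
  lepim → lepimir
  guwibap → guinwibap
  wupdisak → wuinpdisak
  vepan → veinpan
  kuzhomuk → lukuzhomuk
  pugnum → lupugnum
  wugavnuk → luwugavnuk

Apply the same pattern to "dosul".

"dosul" has last vowel 'u'. The stems whose last vowel is 'u' (kuzhomuk → lukuzhomuk, pugnum → lupugnum, wugavnuk → luwugavnuk) add the prefix lu-.
So dosul → ludosul.

ludosul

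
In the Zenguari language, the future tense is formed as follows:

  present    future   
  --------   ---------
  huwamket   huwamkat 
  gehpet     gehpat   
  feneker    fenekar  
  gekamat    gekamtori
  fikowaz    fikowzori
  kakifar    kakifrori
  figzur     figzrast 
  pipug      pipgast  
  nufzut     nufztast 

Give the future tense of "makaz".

makzori

huwamket and gekamat both end in -t yet inflect differently (huwamkat, gekamtori), so the final letter is not what conditions the rule; the last vowel is.
"makaz" has last vowel 'a'. The stems whose last vowel is 'a' (gekamat → gekamtori, fikowaz → fikowzori, kakifar → kakifrori) delete the last vowel and add -ori.
The other patterns: stems whose last vowel is 'e' change the last vowel to 'a'; stems whose last vowel is 'u' delete the last vowel and add -ast.
So makaz → makzori.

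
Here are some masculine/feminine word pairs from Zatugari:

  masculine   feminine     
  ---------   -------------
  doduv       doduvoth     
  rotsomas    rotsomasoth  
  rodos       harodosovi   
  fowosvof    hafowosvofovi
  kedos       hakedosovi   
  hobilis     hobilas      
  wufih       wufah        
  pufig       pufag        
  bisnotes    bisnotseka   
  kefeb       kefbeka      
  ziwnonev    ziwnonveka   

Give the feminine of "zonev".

zonveka

"zonev" has last vowel 'e'. The stems whose last vowel is 'e' (bisnotes → bisnotseka, kefeb → kefbeka, ziwnonev → ziwnonveka) delete the last vowel and add -eka.
So zonev → zonveka.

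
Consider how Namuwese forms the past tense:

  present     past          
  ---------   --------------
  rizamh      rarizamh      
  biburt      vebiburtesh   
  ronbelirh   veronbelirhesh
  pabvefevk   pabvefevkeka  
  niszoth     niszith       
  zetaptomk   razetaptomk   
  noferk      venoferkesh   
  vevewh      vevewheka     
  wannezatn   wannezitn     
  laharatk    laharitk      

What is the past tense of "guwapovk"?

guwapovkeka

"guwapovk" has second-to-last letter 'v'. The one such stem in the data (pabvefevk → pabvefevkeka) adds -eka, so the same rule applies.
The other patterns: stems whose second-to-last letter is 'm' add the prefix ra-; stems whose second-to-last letter is 't' change the last vowel to 'i'; stems whose second-to-last letter is 'r' add ve- … -esh around the stem.
So guwapovk → guwapovkeka.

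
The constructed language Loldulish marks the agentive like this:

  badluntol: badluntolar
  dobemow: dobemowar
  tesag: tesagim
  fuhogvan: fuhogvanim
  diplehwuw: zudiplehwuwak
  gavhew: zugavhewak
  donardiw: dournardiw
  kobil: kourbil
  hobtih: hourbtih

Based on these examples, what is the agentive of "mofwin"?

dobemow and diplehwuw both end in -w yet inflect differently (dobemowar, zudiplehwuwak), so the final letter is not what conditions the rule; the last vowel is.
"mofwin" has last vowel 'i'. The stems whose last vowel is 'i' (donardiw → dournardiw, kobil → kourbil, hobtih → hourbtih) insert -ur- after the first vowel.
So mofwin → mourfwin.

mourfwin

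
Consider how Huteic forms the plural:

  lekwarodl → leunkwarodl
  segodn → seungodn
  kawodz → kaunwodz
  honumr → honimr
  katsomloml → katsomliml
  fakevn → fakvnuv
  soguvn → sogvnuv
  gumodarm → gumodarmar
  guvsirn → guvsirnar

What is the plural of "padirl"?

"padirl" has second-to-last letter 'r'. The stems whose second-to-last letter is 'r' (gumodarm → gumodarmar, guvsirn → guvsirnar) add -ar.
The other patterns: stems whose second-to-last letter is 'd' insert -un- after the first vowel; stems whose second-to-last letter is 'm' change the last vowel to 'i'; stems whose second-to-last letter is 'v' delete the last vowel and add -uv.
So padirl → padirlar.

padirlar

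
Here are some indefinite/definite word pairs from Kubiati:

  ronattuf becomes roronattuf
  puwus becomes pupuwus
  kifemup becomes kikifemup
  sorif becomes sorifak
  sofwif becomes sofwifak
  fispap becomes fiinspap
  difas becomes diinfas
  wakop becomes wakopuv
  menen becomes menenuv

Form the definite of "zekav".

zeinkav

ronattuf and sorif both end in -f yet inflect differently (roronattuf, sorifak), so the final letter is not what conditions the rule; the last vowel is.
"zekav" has last vowel 'a'. The stems whose last vowel is 'a' (fispap → fiinspap, difas → diinfas) insert -in- after the first vowel.
So zekav → zeinkav.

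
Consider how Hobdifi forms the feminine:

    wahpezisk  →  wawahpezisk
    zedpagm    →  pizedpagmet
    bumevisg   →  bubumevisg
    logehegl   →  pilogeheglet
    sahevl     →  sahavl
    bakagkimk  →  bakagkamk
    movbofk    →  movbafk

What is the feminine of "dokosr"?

logehegl and sahevl both end in -l yet inflect differently (pilogeheglet, sahavl), so the final letter is not what conditions the rule; the second-to-last letter is.
"dokosr" has second-to-last letter 's'. The stems whose second-to-last letter is 's' (bumevisg → bubumevisg, wahpezisk → wawahpezisk) repeat the first consonant+vowel as a prefix.
The other patterns: stems whose second-to-last letter is 'g' add pi- … -et around the stem; stems whose second-to-last letter is 'f', 'm' or 'v' change the last vowel to 'a'.
So dokosr → dodokosr.

dodokosr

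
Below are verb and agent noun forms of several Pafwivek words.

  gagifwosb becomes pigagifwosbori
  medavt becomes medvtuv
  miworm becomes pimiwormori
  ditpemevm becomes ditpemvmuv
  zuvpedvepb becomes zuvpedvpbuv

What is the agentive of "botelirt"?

zuvpedvepb and gagifwosb both end in -b yet inflect differently (zuvpedvpbuv, pigagifwosbori), so the final letter is not what conditions the rule; the second-to-last letter is.
"botelirt" has second-to-last letter 'r'. The one such stem in the data (miworm → pimiwormori) adds pi- … -ori around the stem, so the same rule applies.
So botelirt → pibotelirtori.

pibotelirtori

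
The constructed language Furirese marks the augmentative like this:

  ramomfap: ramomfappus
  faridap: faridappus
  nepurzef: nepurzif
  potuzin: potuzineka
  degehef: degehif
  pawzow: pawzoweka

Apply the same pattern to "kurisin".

kurisineka

degehef and ramomfap both have 3 vowels yet inflect differently (degehif, ramomfappus), so the number of vowels is not what conditions the rule; the final letter is.
"kurisin" ends in -n. The one such stem in the data (potuzin → potuzineka) adds -eka, so the same rule applies.
So kurisin → kurisineka.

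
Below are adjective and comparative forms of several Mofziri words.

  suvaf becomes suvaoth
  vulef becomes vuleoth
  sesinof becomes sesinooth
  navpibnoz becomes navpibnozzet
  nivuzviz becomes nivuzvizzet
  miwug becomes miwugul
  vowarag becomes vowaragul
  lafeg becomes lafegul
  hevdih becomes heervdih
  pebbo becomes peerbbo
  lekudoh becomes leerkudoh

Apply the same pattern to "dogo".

doergo

sesinof and navpibnoz both have last vowel 'o' yet inflect differently (sesinooth, navpibnozzet), so the last vowel is not what conditions the rule; the final letter is.
"dogo" ends in -o. The one such stem in the data (pebbo → peerbbo) inserts -er- after the first vowel (as do hevdih, lekudoh), so the same rule applies.
The other patterns: stems ending in -f drop the final letter and add -oth; stems ending in -z double the final consonant and add -et; stems ending in -g add -ul.
So dogo → doergo.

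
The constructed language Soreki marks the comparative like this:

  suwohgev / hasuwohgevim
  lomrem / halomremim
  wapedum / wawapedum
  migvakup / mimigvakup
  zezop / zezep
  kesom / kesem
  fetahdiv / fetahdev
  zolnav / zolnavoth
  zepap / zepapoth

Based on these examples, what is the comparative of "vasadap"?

lomrem and wapedum both end in -m yet inflect differently (halomremim, wawapedum), so the final letter is not what conditions the rule; the last vowel is.
"vasadap" has last vowel 'a'. The stems whose last vowel is 'a' (zolnav → zolnavoth, zepap → zepapoth) add -oth.
The other patterns: stems whose last vowel is 'e' add ha- … -im around the stem; stems whose last vowel is 'u' repeat the first consonant+vowel as a prefix; stems whose last vowel is 'i' or 'o' change the last vowel to 'e'.
So vasadap → vasadapoth.

vasadapoth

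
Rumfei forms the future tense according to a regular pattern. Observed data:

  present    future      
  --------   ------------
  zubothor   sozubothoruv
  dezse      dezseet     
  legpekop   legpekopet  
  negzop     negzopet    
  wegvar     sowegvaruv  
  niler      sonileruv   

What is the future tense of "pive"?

piveet

zubothor and legpekop both have last vowel 'o' yet inflect differently (sozubothoruv, legpekopet), so the last vowel is not what conditions the rule; the final letter is.
"pive" ends in -e. The one such stem in the data (dezse → dezseet) adds -et, so the same rule applies.
The other pattern: stems ending in -r add so- … -uv around the stem.
So pive → piveet.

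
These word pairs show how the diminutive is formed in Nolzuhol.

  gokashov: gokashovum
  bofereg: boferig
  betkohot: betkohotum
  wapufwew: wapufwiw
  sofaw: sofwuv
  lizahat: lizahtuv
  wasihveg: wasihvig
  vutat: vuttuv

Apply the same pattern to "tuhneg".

tuhnig

sofaw and wapufwew both end in -w yet inflect differently (sofwuv, wapufwiw), so the final letter is not what conditions the rule; the last vowel is.
"tuhneg" has last vowel 'e'. The stems whose last vowel is 'e' (bofereg → boferig, wapufwew → wapufwiw, wasihveg → wasihvig) change the last vowel to 'i'.
The other patterns: stems whose last vowel is 'a' delete the last vowel and add -uv; stems whose last vowel is 'o' add -um.
So tuhneg → tuhnig.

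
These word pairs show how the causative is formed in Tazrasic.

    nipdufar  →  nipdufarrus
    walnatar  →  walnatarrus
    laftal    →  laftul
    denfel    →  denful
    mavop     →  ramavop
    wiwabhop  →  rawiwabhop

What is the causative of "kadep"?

rakadep

nipdufar and laftal both have last vowel 'a' yet inflect differently (nipdufarrus, laftul), so the last vowel is not what conditions the rule; the final letter is.
"kadep" ends in -p. The stems ending in -p (mavop → ramavop, wiwabhop → rawiwabhop) add the prefix ra-.
The other patterns: stems ending in -r double the final consonant and add -us; stems ending in -l change the last vowel to 'u'.
So kadep → rakadep.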